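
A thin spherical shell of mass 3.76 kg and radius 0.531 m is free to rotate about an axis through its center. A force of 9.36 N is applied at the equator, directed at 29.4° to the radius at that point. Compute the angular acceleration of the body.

α ≈ 3.45 rad/s²

I = (2/3)MR² = (2/3)(3.76)(0.531)² = 0.7068 kg·m².
Only the tangential component produces torque: τ = F R sinθ = (9.36)(0.531) sin 29.4° = 2.440 N·m.
Newton's second law for rotation, τ = Iα, gives α = τ/I = 2.440/0.7068 = 3.452 rad/s².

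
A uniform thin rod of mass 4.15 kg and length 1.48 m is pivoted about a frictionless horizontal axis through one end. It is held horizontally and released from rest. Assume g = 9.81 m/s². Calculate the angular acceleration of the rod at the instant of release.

About the pivot, I = (1/3)ML² = (1/3)(4.15)(1.48)² = 3.030 kg·m².
The weight acts at the center, a distance L/2 = 0.7400 m from the pivot; τ = Mg(L/2) = 30.13 N·m.
α = τ/I = 30.13/3.030 = 9.943 rad/s².
(Equivalently α = (3g/(2L)) = 9.943 rad/s².)

α ≈ 9.94 rad/s²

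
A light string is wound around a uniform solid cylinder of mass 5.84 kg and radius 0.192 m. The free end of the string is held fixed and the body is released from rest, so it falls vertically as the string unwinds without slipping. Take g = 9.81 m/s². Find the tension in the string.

T ≈ 19.1 N

Translation: Mg − T = Ma. Rotation about the center: TR = Iα with I = ½MR².
With a = αR: T = (I/R²)a = (1/2)M a, so Mg = (1 + 0.5000)Ma.
a = g/(1 + 0.5000) = 9.81/1.500 = 6.540 m/s².
T = 0.5000·M·a = (0.5000)(5.84)(6.540) = 19.10 N.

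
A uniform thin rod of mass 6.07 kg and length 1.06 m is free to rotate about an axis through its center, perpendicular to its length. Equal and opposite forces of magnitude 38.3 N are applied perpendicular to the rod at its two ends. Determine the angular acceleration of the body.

α ≈ 71.4 rad/s²

I = (1/12)ML² = (1/12)(6.07)(1.06)² = 0.5684 kg·m².
The couple gives τ = F·(L/2) + F·(L/2) = F L = (38.3)(1.06) = 40.60 N·m.
From τ = Iα: α = 40.60/0.5684 = 71.43 rad/s².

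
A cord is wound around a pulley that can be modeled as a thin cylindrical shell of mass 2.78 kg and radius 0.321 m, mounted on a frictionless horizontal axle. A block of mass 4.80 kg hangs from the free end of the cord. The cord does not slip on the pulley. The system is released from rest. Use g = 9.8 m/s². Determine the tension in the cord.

I = MR² = (2.78)(0.321)² = 0.2865 kg·m².
Block: mg − T = ma. Pulley: TR = Iα. No-slip: a = αR, so T = (I/R²)a = 2.780·a.
Then mg = (m + 2.780)a, so a = (4.80)(9.8)/(4.80 + 2.780) = 6.206 m/s².
T = 2.780·a = 17.25 N.

T ≈ 17.3 N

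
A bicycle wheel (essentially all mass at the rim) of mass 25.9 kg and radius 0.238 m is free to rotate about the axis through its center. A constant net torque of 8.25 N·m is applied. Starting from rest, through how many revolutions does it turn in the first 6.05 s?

≈ 16.4 revolutions

I = MR² = (25.9)(0.238)² = 1.467 kg·m².
α = τ/I = 8.25/1.467 = 5.623 rad/s².
θ = ½αt² = ½(5.623)(6.05)² = 102.9 rad.
Revolutions = θ/(2π) = 16.38.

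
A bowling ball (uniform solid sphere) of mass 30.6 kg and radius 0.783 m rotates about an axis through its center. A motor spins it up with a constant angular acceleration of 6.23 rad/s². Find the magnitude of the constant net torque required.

I = (2/5)MR² = (2/5)(30.6)(0.783)² = 7.504 kg·m².
τ = Iα = (7.504)(6.230) = 46.75 N·m.

τ ≈ 46.8 N·m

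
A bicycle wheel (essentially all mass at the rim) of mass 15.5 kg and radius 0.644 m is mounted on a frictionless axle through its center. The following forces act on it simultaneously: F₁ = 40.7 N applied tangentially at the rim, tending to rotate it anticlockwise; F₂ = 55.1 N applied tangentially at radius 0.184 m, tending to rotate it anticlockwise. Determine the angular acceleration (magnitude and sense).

α ≈ 5.65 rad/s², anticlockwise

I = MR² = (15.5)(0.644)² = 6.428 kg·m².
Taking anticlockwise as positive: τ₁ = +(40.7)(0.644) = +26.21 N·m; τ₂ = +(55.1)(0.184) = +10.14 N·m.
Net torque τ = 36.35 N·m.
α = τ/I = 36.35/6.428 = 5.654 rad/s².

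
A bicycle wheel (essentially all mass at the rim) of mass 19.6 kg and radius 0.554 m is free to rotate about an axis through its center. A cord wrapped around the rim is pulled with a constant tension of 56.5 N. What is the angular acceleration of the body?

I = MR² = (19.6)(0.554)² = 6.016 kg·m².
τ = F R = (56.5)(0.554) = 31.30 N·m.
Newton's second law for rotation, τ = Iα, gives α = τ/I = 31.30/6.016 = 5.203 rad/s².

α ≈ 5.20 rad/s²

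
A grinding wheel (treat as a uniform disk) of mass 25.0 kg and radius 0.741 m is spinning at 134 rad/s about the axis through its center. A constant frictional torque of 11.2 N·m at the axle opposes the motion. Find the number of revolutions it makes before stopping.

I = ½MR² = (1/2)(25.0)(0.741)² = 6.864 kg·m².
The net torque has magnitude 11.2 N·m, opposing ω.
|α| = τ/I = 11.20/6.864 = 1.632 rad/s² (deceleration).
ω² = ω₀² − 2|α|θ with ω = 0 ⇒ θ = ω₀²/(2|α|) = 5502 rad = 875.6 rev.

≈ 876 revolutions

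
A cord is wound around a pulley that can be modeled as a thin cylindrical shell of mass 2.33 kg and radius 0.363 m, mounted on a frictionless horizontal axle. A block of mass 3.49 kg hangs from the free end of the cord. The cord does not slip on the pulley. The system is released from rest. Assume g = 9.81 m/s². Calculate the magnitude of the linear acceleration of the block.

a ≈ 5.88 m/s²

I = MR² = (2.33)(0.363)² = 0.3070 kg·m².
Block: mg − T = ma. Pulley: TR = Iα. No-slip: a = αR, so T = (I/R²)a = 2.330·a.
Then mg = (m + 2.330)a, so a = (3.49)(9.81)/(3.49 + 2.330) = 5.883 m/s².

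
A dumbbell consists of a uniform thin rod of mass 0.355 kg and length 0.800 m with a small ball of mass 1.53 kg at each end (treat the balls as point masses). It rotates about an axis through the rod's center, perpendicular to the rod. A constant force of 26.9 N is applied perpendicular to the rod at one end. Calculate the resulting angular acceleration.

α ≈ 21.2 rad/s²

I_rod = (1/12)ML² = (1/12)(0.355)(0.800)² = 0.01893 kg·m².
I_balls = 2·m·(L/2)² = 2(1.53)(0.4000)² = 0.4896 kg·m².
Total I = 0.5085 kg·m².
τ = F·(L/2) = (26.9)(0.400) = 10.76 N·m.
α = τ/I = 10.76/0.5085 = 21.16 rad/s².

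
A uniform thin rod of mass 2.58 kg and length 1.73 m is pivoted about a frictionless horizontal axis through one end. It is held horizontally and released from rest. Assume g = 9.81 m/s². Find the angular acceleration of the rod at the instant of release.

α ≈ 8.51 rad/s²

About the pivot, I = (1/3)ML² = (1/3)(2.58)(1.73)² = 2.574 kg·m².
The weight acts at the center, a distance L/2 = 0.8650 m from the pivot; τ = Mg(L/2) = 21.89 N·m.
α = τ/I = 21.89/2.574 = 8.506 rad/s².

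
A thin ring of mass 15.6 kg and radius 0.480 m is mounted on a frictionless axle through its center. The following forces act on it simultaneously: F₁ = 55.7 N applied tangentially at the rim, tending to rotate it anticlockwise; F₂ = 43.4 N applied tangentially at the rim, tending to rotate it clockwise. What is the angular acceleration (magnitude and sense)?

I = MR² = (15.6)(0.480)² = 3.594 kg·m².
Taking anticlockwise as positive: τ₁ = +(55.7)(0.480) = +26.74 N·m; τ₂ = −(43.4)(0.480) = −20.83 N·m.
Net torque τ = 5.904 N·m.
α = τ/I = 5.904/3.594 = 1.643 rad/s².

α ≈ 1.64 rad/s², anticlockwise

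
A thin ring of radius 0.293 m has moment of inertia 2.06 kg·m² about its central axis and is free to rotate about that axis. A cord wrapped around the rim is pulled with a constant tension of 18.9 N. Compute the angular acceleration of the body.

τ = F R = (18.9)(0.293) = 5.538 N·m.
From τ = Iα: α = 5.538/2.060 = 2.688 rad/s².

α ≈ 2.69 rad/s²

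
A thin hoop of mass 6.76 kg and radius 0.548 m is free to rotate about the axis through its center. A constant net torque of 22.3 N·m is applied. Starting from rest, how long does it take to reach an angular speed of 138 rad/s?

t ≈ 12.6 s

I = MR² = (6.76)(0.548)² = 2.030 kg·m².
α = τ/I = 22.3/2.030 = 10.98 rad/s².
ω = αt ⇒ t = ω/α = 138/10.98 = 12.56 s.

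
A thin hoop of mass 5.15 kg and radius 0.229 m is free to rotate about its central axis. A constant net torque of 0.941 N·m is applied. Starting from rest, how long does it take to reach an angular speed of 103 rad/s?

t ≈ 29.6 s

I = MR² = (5.15)(0.229)² = 0.2701 kg·m².
α = τ/I = 0.941/0.2701 = 3.484 rad/s².
ω = αt ⇒ t = ω/α = 103/3.484 = 29.56 s.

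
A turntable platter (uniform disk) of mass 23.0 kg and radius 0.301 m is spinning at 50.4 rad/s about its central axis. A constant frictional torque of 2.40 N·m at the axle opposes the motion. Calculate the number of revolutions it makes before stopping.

≈ 87.8 revolutions

I = ½MR² = (1/2)(23.0)(0.301)² = 1.042 kg·m².
The net torque has magnitude 2.40 N·m, opposing ω.
|α| = τ/I = 2.400/1.042 = 2.303 rad/s² (deceleration).
ω² = ω₀² − 2|α|θ with ω = 0 ⇒ θ = ω₀²/(2|α|) = 551.4 rad = 87.75 rev.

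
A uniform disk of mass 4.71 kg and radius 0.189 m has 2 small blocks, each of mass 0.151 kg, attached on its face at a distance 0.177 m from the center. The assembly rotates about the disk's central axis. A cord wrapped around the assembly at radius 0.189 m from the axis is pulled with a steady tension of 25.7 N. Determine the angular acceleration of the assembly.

I_disk = ½MR² = ½(4.71)(0.189)² = 0.08412 kg·m².
I_blocks = 2·m·r² = 2(0.151)(0.177)² = 0.009461 kg·m².
Total I = 0.09358 kg·m².
τ = F r = (25.7)(0.189) = 4.857 N·m.
α = τ/I = 4.857/0.09358 = 51.90 rad/s².

α ≈ 51.9 rad/s²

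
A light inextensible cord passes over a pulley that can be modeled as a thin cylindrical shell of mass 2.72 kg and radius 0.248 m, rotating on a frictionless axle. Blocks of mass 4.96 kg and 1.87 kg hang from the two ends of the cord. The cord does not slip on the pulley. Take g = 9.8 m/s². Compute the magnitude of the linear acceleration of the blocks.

I = MR² = (2.72)(0.248)² = 0.1673 kg·m².
Heavier block: m₁g − T₁ = m₁a. Lighter block: T₂ − m₂g = m₂a.
Pulley: (T₁ − T₂)R = Iα = I(a/R), so T₁ − T₂ = (I/R²)a = 1·M_p a = 2.720·a.
Adding the three: (m₁ − m₂)g = (m₁ + m₂ + 2.720)a, so a = (4.96 − 1.87)(9.8)/(4.96 + 1.87 + 2.720) = 3.171 m/s².

a ≈ 3.17 m/s²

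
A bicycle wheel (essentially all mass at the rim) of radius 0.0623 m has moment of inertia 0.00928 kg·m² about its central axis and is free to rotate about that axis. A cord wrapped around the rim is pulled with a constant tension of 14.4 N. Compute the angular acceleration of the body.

α ≈ 96.7 rad/s²

τ = F R = (14.4)(0.0623) = 0.8971 N·m.
From τ = Iα: α = 0.8971/0.009280 = 96.67 rad/s².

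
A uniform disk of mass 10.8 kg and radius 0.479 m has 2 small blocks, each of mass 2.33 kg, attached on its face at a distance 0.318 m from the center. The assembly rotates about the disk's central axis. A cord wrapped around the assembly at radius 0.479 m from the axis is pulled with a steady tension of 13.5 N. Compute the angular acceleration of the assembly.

α ≈ 3.78 rad/s²

I_disk = ½MR² = ½(10.8)(0.479)² = 1.239 kg·m².
I_blocks = 2·m·r² = 2(2.33)(0.318)² = 0.4712 kg·m².
Total I = 1.710 kg·m².
τ = F r = (13.5)(0.479) = 6.466 N·m.
α = τ/I = 6.466/1.710 = 3.781 rad/s².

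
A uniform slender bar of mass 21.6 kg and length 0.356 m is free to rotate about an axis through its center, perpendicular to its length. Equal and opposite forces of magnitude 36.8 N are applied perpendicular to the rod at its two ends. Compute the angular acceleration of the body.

α ≈ 57.4 rad/s²

I = (1/12)ML² = (1/12)(21.6)(0.356)² = 0.2281 kg·m².
The couple gives τ = F·(L/2) + F·(L/2) = F L = (36.8)(0.356) = 13.10 N·m.
Newton's second law for rotation, τ = Iα, gives α = τ/I = 13.10/0.2281 = 57.43 rad/s².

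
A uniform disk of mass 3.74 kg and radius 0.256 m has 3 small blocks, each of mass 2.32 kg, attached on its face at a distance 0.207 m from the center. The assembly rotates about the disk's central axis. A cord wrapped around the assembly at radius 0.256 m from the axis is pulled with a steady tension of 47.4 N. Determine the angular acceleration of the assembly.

I_disk = ½MR² = ½(3.74)(0.256)² = 0.1226 kg·m².
I_blocks = 3·m·r² = 3(2.32)(0.207)² = 0.2982 kg·m².
Total I = 0.4208 kg·m².
τ = F r = (47.4)(0.256) = 12.13 N·m.
α = τ/I = 12.13/0.4208 = 28.84 rad/s².

α ≈ 28.8 rad/s²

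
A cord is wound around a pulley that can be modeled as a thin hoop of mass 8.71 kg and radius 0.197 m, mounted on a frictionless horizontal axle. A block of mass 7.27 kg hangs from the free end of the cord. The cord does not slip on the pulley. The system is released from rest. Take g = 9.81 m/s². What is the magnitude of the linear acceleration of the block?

I = MR² = (8.71)(0.197)² = 0.3380 kg·m².
Block: mg − T = ma. Pulley: TR = Iα. No-slip: a = αR, so T = (I/R²)a = 8.710·a.
Then mg = (m + 8.710)a, so a = (7.27)(9.81)/(7.27 + 8.710) = 4.463 m/s².

a ≈ 4.46 m/s²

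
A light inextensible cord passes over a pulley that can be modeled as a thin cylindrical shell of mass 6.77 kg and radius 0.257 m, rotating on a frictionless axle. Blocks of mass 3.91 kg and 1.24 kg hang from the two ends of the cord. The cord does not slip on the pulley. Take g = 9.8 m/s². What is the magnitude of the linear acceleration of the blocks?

I = MR² = (6.77)(0.257)² = 0.4472 kg·m².
Heavier block: m₁g − T₁ = m₁a. Lighter block: T₂ − m₂g = m₂a.
Pulley: (T₁ − T₂)R = Iα = I(a/R), so T₁ − T₂ = (I/R²)a = 1·M_p a = 6.770·a.
Adding the three: (m₁ − m₂)g = (m₁ + m₂ + 6.770)a, so a = (3.91 − 1.24)(9.8)/(3.91 + 1.24 + 6.770) = 2.195 m/s².

a ≈ 2.20 m/s²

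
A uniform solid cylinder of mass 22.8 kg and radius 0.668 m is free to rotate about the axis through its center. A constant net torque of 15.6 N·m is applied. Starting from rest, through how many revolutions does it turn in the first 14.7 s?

≈ 52.7 revolutions

I = ½MR² = (1/2)(22.8)(0.668)² = 5.087 kg·m².
α = τ/I = 15.6/5.087 = 3.067 rad/s².
θ = ½αt² = ½(3.067)(14.7)² = 331.3 rad.
Revolutions = θ/(2π) = 52.73.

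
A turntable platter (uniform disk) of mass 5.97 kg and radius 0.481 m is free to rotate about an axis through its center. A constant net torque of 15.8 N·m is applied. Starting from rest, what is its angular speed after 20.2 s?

ω ≈ 462 rad/s

I = ½MR² = (1/2)(5.97)(0.481)² = 0.6906 kg·m².
α = τ/I = 15.8/0.6906 = 22.88 rad/s².
ω = ω₀ + αt = 0 + (22.88)(20.2) = 462.1 rad/s.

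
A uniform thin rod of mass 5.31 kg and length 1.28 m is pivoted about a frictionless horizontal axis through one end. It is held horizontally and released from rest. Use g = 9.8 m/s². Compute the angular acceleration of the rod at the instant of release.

α ≈ 11.5 rad/s²

About the pivot, I = (1/3)ML² = (1/3)(5.31)(1.28)² = 2.900 kg·m².
The weight acts at the center, a distance L/2 = 0.6400 m from the pivot; τ = Mg(L/2) = 33.30 N·m.
α = τ/I = 33.30/2.900 = 11.48 rad/s².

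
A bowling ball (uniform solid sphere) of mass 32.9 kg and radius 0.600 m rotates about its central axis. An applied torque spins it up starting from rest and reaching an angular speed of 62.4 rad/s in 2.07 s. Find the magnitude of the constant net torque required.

I = (2/5)MR² = (2/5)(32.9)(0.600)² = 4.738 kg·m².
α = Δω/Δt = (62.4 − 0)/2.07 = 30.14 rad/s².
τ = Iα = (4.738)(30.14) = 142.8 N·m.

τ ≈ 143 N·m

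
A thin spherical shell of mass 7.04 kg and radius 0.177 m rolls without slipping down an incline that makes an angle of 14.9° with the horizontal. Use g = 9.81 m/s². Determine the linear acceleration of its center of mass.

Translation along the incline: Mg sinθ − f = Ma.
Rotation about the center: fR = Iα with I = (2/3)MR². No-slip gives a = αR, so f = (I/R²)a = (2/3)M a.
Substituting: Mg sinθ = (1 + 0.6667)Ma, so a = g sinθ/(1 + 0.6667) = (9.81) sin 14.9° / 1.667 = 1.513 m/s².

a ≈ 1.51 m/s²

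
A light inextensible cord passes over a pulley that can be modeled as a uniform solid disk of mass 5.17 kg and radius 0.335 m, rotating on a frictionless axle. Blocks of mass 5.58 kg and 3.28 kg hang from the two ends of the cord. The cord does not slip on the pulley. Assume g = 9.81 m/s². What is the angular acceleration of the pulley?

I = ½MR² = (1/2)(5.17)(0.335)² = 0.2901 kg·m².
Heavier block: m₁g − T₁ = m₁a. Lighter block: T₂ − m₂g = m₂a.
Pulley: (T₁ − T₂)R = Iα = I(a/R), so T₁ − T₂ = (I/R²)a = (1/2)M_p a = 2.585·a.
Adding the three: (m₁ − m₂)g = (m₁ + m₂ + 2.585)a, so a = (5.58 − 3.28)(9.81)/(5.58 + 3.28 + 2.585) = 1.971 m/s².
α = a/R = 1.971/0.335 = 5.885 rad/s².

α ≈ 5.88 rad/s²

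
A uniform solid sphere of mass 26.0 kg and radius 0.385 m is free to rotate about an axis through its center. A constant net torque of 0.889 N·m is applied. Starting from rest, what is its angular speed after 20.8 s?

I = (2/5)MR² = (2/5)(26.0)(0.385)² = 1.542 kg·m².
α = τ/I = 0.889/1.542 = 0.5767 rad/s².
ω = ω₀ + αt = 0 + (0.5767)(20.8) = 12.00 rad/s.

ω ≈ 12.0 rad/s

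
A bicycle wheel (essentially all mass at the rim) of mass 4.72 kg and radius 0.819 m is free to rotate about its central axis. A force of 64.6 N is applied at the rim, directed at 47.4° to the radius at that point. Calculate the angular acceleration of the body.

α ≈ 12.3 rad/s²

I = MR² = (4.72)(0.819)² = 3.166 kg·m².
Only the tangential component produces torque: τ = F R sinθ = (64.6)(0.819) sin 47.4° = 38.94 N·m.
From τ = Iα: α = 38.94/3.166 = 12.30 rad/s².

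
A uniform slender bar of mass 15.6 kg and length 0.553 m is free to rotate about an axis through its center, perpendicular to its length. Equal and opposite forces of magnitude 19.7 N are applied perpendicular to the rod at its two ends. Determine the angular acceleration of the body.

α ≈ 27.4 rad/s²

I = (1/12)ML² = (1/12)(15.6)(0.553)² = 0.3976 kg·m².
The couple gives τ = F·(L/2) + F·(L/2) = F L = (19.7)(0.553) = 10.89 N·m.
Newton's second law for rotation, τ = Iα, gives α = τ/I = 10.89/0.3976 = 27.40 rad/s².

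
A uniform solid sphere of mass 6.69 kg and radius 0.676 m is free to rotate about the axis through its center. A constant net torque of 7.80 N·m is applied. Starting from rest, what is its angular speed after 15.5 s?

I = (2/5)MR² = (2/5)(6.69)(0.676)² = 1.223 kg·m².
α = τ/I = 7.80/1.223 = 6.378 rad/s².
ω = ω₀ + αt = 0 + (6.378)(15.5) = 98.87 rad/s.

ω ≈ 98.9 rad/s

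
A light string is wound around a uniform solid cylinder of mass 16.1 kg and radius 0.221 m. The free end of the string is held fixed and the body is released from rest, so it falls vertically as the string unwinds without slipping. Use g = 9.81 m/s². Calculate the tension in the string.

Translation: Mg − T = Ma. Rotation about the center: TR = Iα with I = ½MR².
With a = αR: T = (I/R²)a = (1/2)M a, so Mg = (1 + 0.5000)Ma.
a = g/(1 + 0.5000) = 9.81/1.500 = 6.540 m/s².
T = 0.5000·M·a = (0.5000)(16.1)(6.540) = 52.65 N.

T ≈ 52.6 N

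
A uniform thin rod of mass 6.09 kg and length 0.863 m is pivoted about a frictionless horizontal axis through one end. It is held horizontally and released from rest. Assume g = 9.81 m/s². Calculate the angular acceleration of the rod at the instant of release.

α ≈ 17.1 rad/s²

About the pivot, I = (1/3)ML² = (1/3)(6.09)(0.863)² = 1.512 kg·m².
The weight acts at the center, a distance L/2 = 0.4315 m from the pivot; τ = Mg(L/2) = 25.78 N·m.
α = τ/I = 25.78/1.512 = 17.05 rad/s².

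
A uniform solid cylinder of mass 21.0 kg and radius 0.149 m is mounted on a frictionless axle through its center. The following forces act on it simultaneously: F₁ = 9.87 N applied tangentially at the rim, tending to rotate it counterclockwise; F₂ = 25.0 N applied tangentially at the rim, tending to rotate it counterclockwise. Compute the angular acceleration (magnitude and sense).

I = ½MR² = (1/2)(21.0)(0.149)² = 0.2331 kg·m².
Taking counterclockwise as positive: τ₁ = +(9.87)(0.149) = +1.471 N·m; τ₂ = +(25.0)(0.149) = +3.725 N·m.
Net torque τ = 5.196 N·m.
α = τ/I = 5.196/0.2331 = 22.29 rad/s².

α ≈ 22.3 rad/s², counterclockwise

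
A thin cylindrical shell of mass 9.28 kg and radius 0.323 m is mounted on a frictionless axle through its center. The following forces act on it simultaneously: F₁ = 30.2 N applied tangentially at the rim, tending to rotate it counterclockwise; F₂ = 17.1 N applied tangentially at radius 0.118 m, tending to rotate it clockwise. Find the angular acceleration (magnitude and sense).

I = MR² = (9.28)(0.323)² = 0.9682 kg·m².
Taking counterclockwise as positive: τ₁ = +(30.2)(0.323) = +9.755 N·m; τ₂ = −(17.1)(0.118) = −2.018 N·m.
Net torque τ = 7.737 N·m.
α = τ/I = 7.737/0.9682 = 7.991 rad/s².

α ≈ 7.99 rad/s², counterclockwise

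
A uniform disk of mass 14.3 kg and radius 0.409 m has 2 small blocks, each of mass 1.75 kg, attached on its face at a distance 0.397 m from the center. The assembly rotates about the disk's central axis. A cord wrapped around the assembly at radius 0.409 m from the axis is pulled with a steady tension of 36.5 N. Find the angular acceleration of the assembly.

α ≈ 8.54 rad/s²

I_disk = ½MR² = ½(14.3)(0.409)² = 1.196 kg·m².
I_blocks = 2·m·r² = 2(1.75)(0.397)² = 0.5516 kg·m².
Total I = 1.748 kg·m².
τ = F r = (36.5)(0.409) = 14.93 N·m.
α = τ/I = 14.93/1.748 = 8.542 rad/s².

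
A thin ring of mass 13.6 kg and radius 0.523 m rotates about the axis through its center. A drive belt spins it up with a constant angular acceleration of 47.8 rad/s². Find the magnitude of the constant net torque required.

τ ≈ 178 N·m

I = MR² = (13.6)(0.523)² = 3.720 kg·m².
τ = Iα = (3.720)(47.80) = 177.8 N·m.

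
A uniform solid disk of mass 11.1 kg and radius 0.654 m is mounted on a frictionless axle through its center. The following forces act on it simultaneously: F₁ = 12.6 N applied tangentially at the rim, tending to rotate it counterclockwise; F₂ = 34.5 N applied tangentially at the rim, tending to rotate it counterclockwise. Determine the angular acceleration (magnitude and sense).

I = ½MR² = (1/2)(11.1)(0.654)² = 2.374 kg·m².
Taking counterclockwise as positive: τ₁ = +(12.6)(0.654) = +8.240 N·m; τ₂ = +(34.5)(0.654) = +22.56 N·m.
Net torque τ = 30.80 N·m.
α = τ/I = 30.80/2.374 = 12.98 rad/s².

α ≈ 13.0 rad/s², counterclockwise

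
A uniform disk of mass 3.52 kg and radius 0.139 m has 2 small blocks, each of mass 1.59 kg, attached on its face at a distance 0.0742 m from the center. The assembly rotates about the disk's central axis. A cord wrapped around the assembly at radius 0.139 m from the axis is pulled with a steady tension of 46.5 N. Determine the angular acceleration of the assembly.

I_disk = ½MR² = ½(3.52)(0.139)² = 0.03400 kg·m².
I_blocks = 2·m·r² = 2(1.59)(0.0742)² = 0.01751 kg·m².
Total I = 0.05151 kg·m².
τ = F r = (46.5)(0.139) = 6.464 N·m.
α = τ/I = 6.464/0.05151 = 125.5 rad/s².

α ≈ 125 rad/s²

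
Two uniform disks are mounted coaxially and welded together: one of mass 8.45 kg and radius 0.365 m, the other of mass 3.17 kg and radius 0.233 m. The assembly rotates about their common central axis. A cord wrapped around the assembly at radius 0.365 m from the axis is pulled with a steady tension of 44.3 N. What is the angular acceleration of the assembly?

I = ½M₁R₁² + ½M₂R₂² = ½(8.45)(0.365)² + ½(3.17)(0.233)² = 0.6489 kg·m².
τ = F r = (44.3)(0.365) = 16.17 N·m.
α = τ/I = 16.17/0.6489 = 24.92 rad/s².

α ≈ 24.9 rad/s²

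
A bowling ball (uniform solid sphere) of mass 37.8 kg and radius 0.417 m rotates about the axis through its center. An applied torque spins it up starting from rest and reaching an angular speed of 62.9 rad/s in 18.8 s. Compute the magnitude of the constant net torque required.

τ ≈ 8.80 N·m

I = (2/5)MR² = (2/5)(37.8)(0.417)² = 2.629 kg·m².
α = Δω/Δt = (62.9 − 0)/18.8 = 3.346 rad/s².
τ = Iα = (2.629)(3.346) = 8.797 N·m.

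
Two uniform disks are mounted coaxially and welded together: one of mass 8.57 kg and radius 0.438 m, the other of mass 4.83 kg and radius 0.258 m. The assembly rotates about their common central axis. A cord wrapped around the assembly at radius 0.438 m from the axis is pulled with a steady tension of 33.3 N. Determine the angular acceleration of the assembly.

I = ½M₁R₁² + ½M₂R₂² = ½(8.57)(0.438)² + ½(4.83)(0.258)² = 0.9828 kg·m².
τ = F r = (33.3)(0.438) = 14.59 N·m.
α = τ/I = 14.59/0.9828 = 14.84 rad/s².

α ≈ 14.8 rad/s²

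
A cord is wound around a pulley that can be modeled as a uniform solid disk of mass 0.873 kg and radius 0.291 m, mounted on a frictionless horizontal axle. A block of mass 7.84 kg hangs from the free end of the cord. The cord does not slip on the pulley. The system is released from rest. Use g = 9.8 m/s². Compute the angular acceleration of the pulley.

I = ½MR² = (1/2)(0.873)(0.291)² = 0.03696 kg·m².
Block: mg − T = ma. Pulley: TR = Iα. No-slip: a = αR, so T = (I/R²)a = 0.4365·a.
Then mg = (m + 0.4365)a, so a = (7.84)(9.8)/(7.84 + 0.4365) = 9.283 m/s².
α = a/R = 9.283/0.291 = 31.90 rad/s².

α ≈ 31.9 rad/s²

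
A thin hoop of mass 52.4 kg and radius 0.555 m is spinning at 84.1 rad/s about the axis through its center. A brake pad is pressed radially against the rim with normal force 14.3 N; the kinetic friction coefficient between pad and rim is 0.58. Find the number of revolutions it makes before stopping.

I = MR² = (52.4)(0.555)² = 16.14 kg·m².
Friction force f = μN = (0.58)(14.3) = 8.294 N at the rim; torque magnitude τ = fR = 4.603 N·m, opposing ω.
|α| = τ/I = 4.603/16.14 = 0.2852 rad/s² (deceleration).
ω² = ω₀² − 2|α|θ with ω = 0 ⇒ θ = ω₀²/(2|α|) = 12400 rad = 1974 rev.

≈ 1970 revolutions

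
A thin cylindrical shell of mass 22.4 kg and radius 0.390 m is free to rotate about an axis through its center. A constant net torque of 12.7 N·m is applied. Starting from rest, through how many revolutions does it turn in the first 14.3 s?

≈ 60.7 revolutions

I = MR² = (22.4)(0.390)² = 3.407 kg·m².
α = τ/I = 12.7/3.407 = 3.728 rad/s².
θ = ½αt² = ½(3.728)(14.3)² = 381.1 rad.
Revolutions = θ/(2π) = 60.66.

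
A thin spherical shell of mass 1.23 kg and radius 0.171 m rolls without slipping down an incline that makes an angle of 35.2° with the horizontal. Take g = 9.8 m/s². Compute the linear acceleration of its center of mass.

a ≈ 3.39 m/s²

Translation along the incline: Mg sinθ − f = Ma.
Rotation about the center: fR = Iα with I = (2/3)MR². No-slip gives a = αR, so f = (I/R²)a = (2/3)M a.
Substituting: Mg sinθ = (1 + 0.6667)Ma, so a = g sinθ/(1 + 0.6667) = (9.8) sin 35.2° / 1.667 = 3.389 m/s².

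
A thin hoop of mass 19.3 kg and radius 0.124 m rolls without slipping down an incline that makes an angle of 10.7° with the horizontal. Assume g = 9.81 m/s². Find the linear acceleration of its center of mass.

Translation along the incline: Mg sinθ − f = Ma.
Rotation about the center: fR = Iα with I = MR². No-slip gives a = αR, so f = (I/R²)a = M a.
Substituting: Mg sinθ = (1 + 1.000)Ma, so a = g sinθ/(1 + 1.000) = (9.81) sin 10.7° / 2.000 = 0.9107 m/s².

a ≈ 0.911 m/s²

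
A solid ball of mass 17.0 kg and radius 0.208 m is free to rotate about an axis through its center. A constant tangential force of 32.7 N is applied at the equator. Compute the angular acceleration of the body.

I = (2/5)MR² = (2/5)(17.0)(0.208)² = 0.2942 kg·m².
τ = F R = (32.7)(0.208) = 6.802 N·m.
From τ = Iα: α = 6.802/0.2942 = 23.12 rad/s².

α ≈ 23.1 rad/s²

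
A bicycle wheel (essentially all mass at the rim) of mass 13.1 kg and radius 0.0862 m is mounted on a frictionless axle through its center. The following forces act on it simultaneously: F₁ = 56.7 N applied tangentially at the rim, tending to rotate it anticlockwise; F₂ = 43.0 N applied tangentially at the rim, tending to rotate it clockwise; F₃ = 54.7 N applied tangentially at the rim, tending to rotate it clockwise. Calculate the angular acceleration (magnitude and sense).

I = MR² = (13.1)(0.0862)² = 0.09734 kg·m².
Taking anticlockwise as positive: τ₁ = +(56.7)(0.0862) = +4.888 N·m; τ₂ = −(43.0)(0.0862) = −3.707 N·m; τ₃ = −(54.7)(0.0862) = −4.715 N·m.
Net torque τ = -3.534 N·m.
α = τ/I = -3.534/0.09734 = -36.31 rad/s².

α ≈ 36.3 rad/s², clockwise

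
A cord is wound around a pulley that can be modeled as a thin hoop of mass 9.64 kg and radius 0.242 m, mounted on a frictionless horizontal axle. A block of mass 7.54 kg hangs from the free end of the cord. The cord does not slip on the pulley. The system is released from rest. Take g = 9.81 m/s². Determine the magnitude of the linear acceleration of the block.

I = MR² = (9.64)(0.242)² = 0.5646 kg·m².
Block: mg − T = ma. Pulley: TR = Iα. No-slip: a = αR, so T = (I/R²)a = 9.640·a.
Then mg = (m + 9.640)a, so a = (7.54)(9.81)/(7.54 + 9.640) = 4.305 m/s².

a ≈ 4.31 m/s²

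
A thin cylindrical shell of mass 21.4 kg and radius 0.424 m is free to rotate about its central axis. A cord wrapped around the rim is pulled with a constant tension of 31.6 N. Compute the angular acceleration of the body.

I = MR² = (21.4)(0.424)² = 3.847 kg·m².
τ = F R = (31.6)(0.424) = 13.40 N·m.
From τ = Iα: α = 13.40/3.847 = 3.483 rad/s².

α ≈ 3.48 rad/s²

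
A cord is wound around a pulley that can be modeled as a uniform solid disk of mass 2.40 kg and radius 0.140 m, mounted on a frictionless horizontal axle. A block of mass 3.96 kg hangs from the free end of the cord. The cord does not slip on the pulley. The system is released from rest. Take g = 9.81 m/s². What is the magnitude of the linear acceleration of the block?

a ≈ 7.53 m/s²

I = ½MR² = (1/2)(2.40)(0.140)² = 0.02352 kg·m².
Block: mg − T = ma. Pulley: TR = Iα. No-slip: a = αR, so T = (I/R²)a = 1.200·a.
Then mg = (m + 1.200)a, so a = (3.96)(9.81)/(3.96 + 1.200) = 7.529 m/s².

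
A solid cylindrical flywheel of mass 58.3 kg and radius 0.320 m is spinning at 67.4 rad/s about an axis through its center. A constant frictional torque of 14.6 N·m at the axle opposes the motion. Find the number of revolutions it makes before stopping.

≈ 73.9 revolutions

I = ½MR² = (1/2)(58.3)(0.320)² = 2.985 kg·m².
The net torque has magnitude 14.6 N·m, opposing ω.
|α| = τ/I = 14.60/2.985 = 4.891 rad/s² (deceleration).
ω² = ω₀² − 2|α|θ with ω = 0 ⇒ θ = ω₀²/(2|α|) = 464.4 rad = 73.91 rev.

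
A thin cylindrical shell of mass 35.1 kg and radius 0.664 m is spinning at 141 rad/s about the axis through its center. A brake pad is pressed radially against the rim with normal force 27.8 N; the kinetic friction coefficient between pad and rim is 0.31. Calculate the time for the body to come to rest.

t ≈ 381 s

I = MR² = (35.1)(0.664)² = 15.48 kg·m².
Friction force f = μN = (0.31)(27.8) = 8.618 N at the rim; torque magnitude τ = fR = 5.722 N·m, opposing ω.
|α| = τ/I = 5.722/15.48 = 0.3698 rad/s² (deceleration).
0 = ω₀ − |α|t ⇒ t = ω₀/|α| = 141/0.3698 = 381.3 s.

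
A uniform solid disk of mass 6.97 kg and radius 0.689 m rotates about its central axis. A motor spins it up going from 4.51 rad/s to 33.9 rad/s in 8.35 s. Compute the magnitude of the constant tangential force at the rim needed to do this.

F ≈ 8.45 N

I = ½MR² = (1/2)(6.97)(0.689)² = 1.654 kg·m².
α = Δω/Δt = (33.9 − 4.51)/8.35 = 3.520 rad/s².
The required torque is τ = Iα = (1.654)(3.520) = 5.823 N·m.
A tangential force at the rim gives τ = FR, so F = τ/R = 5.823/0.689 = 8.452 N.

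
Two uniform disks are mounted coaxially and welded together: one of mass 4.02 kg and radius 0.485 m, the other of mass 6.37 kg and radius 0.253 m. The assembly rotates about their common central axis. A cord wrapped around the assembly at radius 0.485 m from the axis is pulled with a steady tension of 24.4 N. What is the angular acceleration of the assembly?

α ≈ 17.5 rad/s²

I = ½M₁R₁² + ½M₂R₂² = ½(4.02)(0.485)² + ½(6.37)(0.253)² = 0.6767 kg·m².
τ = F r = (24.4)(0.485) = 11.83 N·m.
α = τ/I = 11.83/0.6767 = 17.49 rad/s².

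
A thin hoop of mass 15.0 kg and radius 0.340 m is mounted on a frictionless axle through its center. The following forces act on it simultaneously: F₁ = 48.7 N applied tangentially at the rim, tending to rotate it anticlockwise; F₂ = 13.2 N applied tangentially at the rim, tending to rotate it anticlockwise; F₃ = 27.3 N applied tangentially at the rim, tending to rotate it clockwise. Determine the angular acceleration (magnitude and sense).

I = MR² = (15.0)(0.340)² = 1.734 kg·m².
Taking anticlockwise as positive: τ₁ = +(48.7)(0.340) = +16.56 N·m; τ₂ = +(13.2)(0.340) = +4.488 N·m; τ₃ = −(27.3)(0.340) = −9.282 N·m.
Net torque τ = 11.76 N·m.
α = τ/I = 11.76/1.734 = 6.784 rad/s².

α ≈ 6.78 rad/s², anticlockwise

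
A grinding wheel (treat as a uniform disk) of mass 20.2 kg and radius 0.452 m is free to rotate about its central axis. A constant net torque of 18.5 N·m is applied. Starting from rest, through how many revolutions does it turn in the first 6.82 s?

≈ 33.2 revolutions

I = ½MR² = (1/2)(20.2)(0.452)² = 2.063 kg·m².
α = τ/I = 18.5/2.063 = 8.965 rad/s².
θ = ½αt² = ½(8.965)(6.82)² = 208.5 rad.
Revolutions = θ/(2π) = 33.18.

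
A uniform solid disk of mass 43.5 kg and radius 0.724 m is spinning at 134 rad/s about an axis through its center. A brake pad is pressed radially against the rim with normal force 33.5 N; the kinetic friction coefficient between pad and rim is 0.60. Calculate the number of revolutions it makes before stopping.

I = ½MR² = (1/2)(43.5)(0.724)² = 11.40 kg·m².
Friction force f = μN = (0.60)(33.5) = 20.10 N at the rim; torque magnitude τ = fR = 14.55 N·m, opposing ω.
|α| = τ/I = 14.55/11.40 = 1.276 rad/s² (deceleration).
ω² = ω₀² − 2|α|θ with ω = 0 ⇒ θ = ω₀²/(2|α|) = 7034 rad = 1119 rev.

≈ 1120 revolutions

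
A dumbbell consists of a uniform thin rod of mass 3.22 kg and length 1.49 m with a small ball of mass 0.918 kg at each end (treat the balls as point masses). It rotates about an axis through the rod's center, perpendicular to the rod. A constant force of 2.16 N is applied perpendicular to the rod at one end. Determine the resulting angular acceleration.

α ≈ 0.997 rad/s²

I_rod = (1/12)ML² = (1/12)(3.22)(1.49)² = 0.5957 kg·m².
I_balls = 2·m·(L/2)² = 2(0.918)(0.7450)² = 1.019 kg·m².
Total I = 1.615 kg·m².
τ = F·(L/2) = (2.16)(0.745) = 1.609 N·m.
α = τ/I = 1.609/1.615 = 0.9966 rad/s².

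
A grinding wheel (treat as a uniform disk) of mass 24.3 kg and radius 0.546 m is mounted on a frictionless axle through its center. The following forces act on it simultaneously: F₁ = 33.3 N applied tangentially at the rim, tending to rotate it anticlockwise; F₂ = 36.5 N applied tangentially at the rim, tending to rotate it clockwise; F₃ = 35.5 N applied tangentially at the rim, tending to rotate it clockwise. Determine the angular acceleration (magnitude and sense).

I = ½MR² = (1/2)(24.3)(0.546)² = 3.622 kg·m².
Taking anticlockwise as positive: τ₁ = +(33.3)(0.546) = +18.18 N·m; τ₂ = −(36.5)(0.546) = −19.93 N·m; τ₃ = −(35.5)(0.546) = −19.38 N·m.
Net torque τ = -21.13 N·m.
α = τ/I = -21.13/3.622 = -5.834 rad/s².

α ≈ 5.83 rad/s², clockwise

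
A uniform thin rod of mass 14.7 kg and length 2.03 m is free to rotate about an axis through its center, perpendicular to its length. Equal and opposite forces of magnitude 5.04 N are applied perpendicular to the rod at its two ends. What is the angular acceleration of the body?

α ≈ 2.03 rad/s²

I = (1/12)ML² = (1/12)(14.7)(2.03)² = 5.048 kg·m².
The couple gives τ = F·(L/2) + F·(L/2) = F L = (5.04)(2.03) = 10.23 N·m.
From τ = Iα: α = 10.23/5.048 = 2.027 rad/s².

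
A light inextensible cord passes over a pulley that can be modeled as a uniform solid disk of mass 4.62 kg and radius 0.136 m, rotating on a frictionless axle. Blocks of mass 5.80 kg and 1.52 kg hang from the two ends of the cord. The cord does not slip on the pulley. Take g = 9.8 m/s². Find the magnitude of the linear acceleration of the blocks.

a ≈ 4.36 m/s²

I = ½MR² = (1/2)(4.62)(0.136)² = 0.04273 kg·m².
Heavier block: m₁g − T₁ = m₁a. Lighter block: T₂ − m₂g = m₂a.
Pulley: (T₁ − T₂)R = Iα = I(a/R), so T₁ − T₂ = (I/R²)a = (1/2)M_p a = 2.310·a.
Adding the three: (m₁ − m₂)g = (m₁ + m₂ + 2.310)a, so a = (5.80 − 1.52)(9.8)/(5.80 + 1.52 + 2.310) = 4.356 m/s².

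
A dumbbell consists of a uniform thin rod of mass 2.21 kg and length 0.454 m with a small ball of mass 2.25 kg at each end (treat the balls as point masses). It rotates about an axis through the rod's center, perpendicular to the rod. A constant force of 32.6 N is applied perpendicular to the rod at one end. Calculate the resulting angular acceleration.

I_rod = (1/12)ML² = (1/12)(2.21)(0.454)² = 0.03796 kg·m².
I_balls = 2·m·(L/2)² = 2(2.25)(0.2270)² = 0.2319 kg·m².
Total I = 0.2698 kg·m².
τ = F·(L/2) = (32.6)(0.227) = 7.400 N·m.
α = τ/I = 7.400/0.2698 = 27.42 rad/s².

α ≈ 27.4 rad/s²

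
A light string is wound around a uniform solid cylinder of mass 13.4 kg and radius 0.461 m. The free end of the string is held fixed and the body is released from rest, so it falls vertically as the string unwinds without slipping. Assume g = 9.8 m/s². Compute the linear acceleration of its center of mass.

Translation: Mg − T = Ma. Rotation about the center: TR = Iα with I = ½MR².
With a = αR: T = (I/R²)a = (1/2)M a, so Mg = (1 + 0.5000)Ma.
a = g/(1 + 0.5000) = 9.8/1.500 = 6.533 m/s².

a ≈ 6.53 m/s²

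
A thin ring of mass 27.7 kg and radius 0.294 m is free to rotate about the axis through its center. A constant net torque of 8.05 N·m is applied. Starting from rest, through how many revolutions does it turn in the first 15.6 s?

I = MR² = (27.7)(0.294)² = 2.394 kg·m².
α = τ/I = 8.05/2.394 = 3.362 rad/s².
θ = ½αt² = ½(3.362)(15.6)² = 409.1 rad.
Revolutions = θ/(2π) = 65.11.

≈ 65.1 revolutions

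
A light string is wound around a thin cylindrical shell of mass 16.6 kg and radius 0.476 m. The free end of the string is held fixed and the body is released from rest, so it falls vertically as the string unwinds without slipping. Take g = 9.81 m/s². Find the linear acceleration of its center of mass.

Translation: Mg − T = Ma. Rotation about the center: TR = Iα with I = MR².
With a = αR: T = (I/R²)a = M a, so Mg = (1 + 1.000)Ma.
a = g/(1 + 1.000) = 9.81/2.000 = 4.905 m/s².

a ≈ 4.91 m/s²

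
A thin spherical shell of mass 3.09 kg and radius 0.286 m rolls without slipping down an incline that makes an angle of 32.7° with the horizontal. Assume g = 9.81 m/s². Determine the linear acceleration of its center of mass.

Translation along the incline: Mg sinθ − f = Ma.
Rotation about the center: fR = Iα with I = (2/3)MR². No-slip gives a = αR, so f = (I/R²)a = (2/3)M a.
Substituting: Mg sinθ = (1 + 0.6667)Ma, so a = g sinθ/(1 + 0.6667) = (9.81) sin 32.7° / 1.667 = 3.180 m/s².

a ≈ 3.18 m/s²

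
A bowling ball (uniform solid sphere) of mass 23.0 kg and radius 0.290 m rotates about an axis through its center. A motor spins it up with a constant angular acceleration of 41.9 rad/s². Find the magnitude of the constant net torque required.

τ ≈ 32.4 N·m

I = (2/5)MR² = (2/5)(23.0)(0.290)² = 0.7737 kg·m².
τ = Iα = (0.7737)(41.90) = 32.42 N·m.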